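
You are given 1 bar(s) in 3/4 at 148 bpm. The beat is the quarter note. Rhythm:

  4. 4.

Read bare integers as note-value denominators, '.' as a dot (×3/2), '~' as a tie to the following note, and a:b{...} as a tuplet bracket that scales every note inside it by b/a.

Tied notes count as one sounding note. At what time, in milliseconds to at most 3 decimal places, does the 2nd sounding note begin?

1. 0.0ms @ 0 + 608.108ms (3/2)
2. 608.108ms @ 3/2 + 608.108ms (3/2)

note 2 onset = 3/2b = 608.108ms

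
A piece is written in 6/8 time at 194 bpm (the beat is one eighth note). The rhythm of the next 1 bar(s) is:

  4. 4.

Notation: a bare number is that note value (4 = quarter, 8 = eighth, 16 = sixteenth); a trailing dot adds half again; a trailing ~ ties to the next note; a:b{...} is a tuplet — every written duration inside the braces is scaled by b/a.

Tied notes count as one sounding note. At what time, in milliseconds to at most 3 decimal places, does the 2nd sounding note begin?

note 2 onset = 3b = 927.835ms

1. 0.0ms @ 0 + 927.835ms (3)
2. 927.835ms @ 3 + 927.835ms (3)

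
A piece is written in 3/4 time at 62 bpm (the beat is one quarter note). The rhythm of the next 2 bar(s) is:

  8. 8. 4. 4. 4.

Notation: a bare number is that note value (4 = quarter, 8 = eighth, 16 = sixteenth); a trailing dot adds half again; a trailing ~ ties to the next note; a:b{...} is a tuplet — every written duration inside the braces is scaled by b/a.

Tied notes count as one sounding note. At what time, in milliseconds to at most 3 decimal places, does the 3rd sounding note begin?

1. 0.0ms @ 0 + 725.806ms (3/4)
2. 725.806ms @ 3/4 + 725.806ms (3/4)
3. 1451.613ms @ 3/2 + 1451.613ms (3/2)
4. 2903.226ms @ 3 + 1451.613ms (3/2)
5. 4354.839ms @ 9/2 + 1451.613ms (3/2)

note 3 onset = 3/2b = 1451.613ms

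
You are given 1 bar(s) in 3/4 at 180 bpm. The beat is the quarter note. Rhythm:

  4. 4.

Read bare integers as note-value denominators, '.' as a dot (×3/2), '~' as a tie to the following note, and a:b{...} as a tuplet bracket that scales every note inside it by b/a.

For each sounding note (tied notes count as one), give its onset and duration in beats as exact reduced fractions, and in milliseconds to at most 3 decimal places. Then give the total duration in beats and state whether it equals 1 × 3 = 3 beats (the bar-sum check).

1) 0.0ms=0b +500.0ms=3/2b
2) 500.0ms=3/2b +500.0ms=3/2b
Σ=3b of 3 (180bpm 3/4) — PASS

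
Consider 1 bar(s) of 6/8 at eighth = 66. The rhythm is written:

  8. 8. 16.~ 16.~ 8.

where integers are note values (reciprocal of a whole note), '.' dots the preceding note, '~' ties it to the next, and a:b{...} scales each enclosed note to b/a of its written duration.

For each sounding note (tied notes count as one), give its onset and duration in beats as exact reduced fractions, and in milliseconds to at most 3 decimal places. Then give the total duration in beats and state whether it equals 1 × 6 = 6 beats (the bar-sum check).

1) 0.0ms=0b +1363.636ms=3/2b
2) 1363.636ms=3/2b +1363.636ms=3/2b
3) 2727.273ms=3b +2727.273ms=3b
Σ=6b of 6 (66bpm 6/8) — PASS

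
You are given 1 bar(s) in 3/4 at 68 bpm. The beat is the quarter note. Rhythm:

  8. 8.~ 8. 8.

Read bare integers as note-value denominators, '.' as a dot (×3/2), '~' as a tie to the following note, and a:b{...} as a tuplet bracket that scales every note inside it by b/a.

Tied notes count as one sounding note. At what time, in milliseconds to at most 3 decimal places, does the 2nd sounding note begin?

note 2 onset = 3/4b = 661.765ms

1. 0.0ms @ 0 + 661.765ms (3/4)
2. 661.765ms @ 3/4 + 1323.529ms (3/2)
3. 1985.294ms @ 9/4 + 661.765ms (3/4)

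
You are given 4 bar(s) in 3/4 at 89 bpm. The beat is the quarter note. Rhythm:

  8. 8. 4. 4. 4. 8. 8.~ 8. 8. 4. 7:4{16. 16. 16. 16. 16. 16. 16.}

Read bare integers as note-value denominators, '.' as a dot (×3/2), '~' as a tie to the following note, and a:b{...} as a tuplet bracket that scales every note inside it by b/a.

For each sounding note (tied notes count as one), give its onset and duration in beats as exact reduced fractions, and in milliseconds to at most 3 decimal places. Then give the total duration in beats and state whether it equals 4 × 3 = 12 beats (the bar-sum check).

1) 0.0ms=0b +505.618ms=3/4b
2) 505.618ms=3/4b +505.618ms=3/4b
3) 1011.236ms=3/2b +1011.236ms=3/2b
4) 2022.472ms=3b +1011.236ms=3/2b
5) 3033.708ms=9/2b +1011.236ms=3/2b
6) 4044.944ms=6b +505.618ms=3/4b
7) 4550.562ms=27/4b +1011.236ms=3/2b
8) 5561.798ms=33/4b +505.618ms=3/4b
9) 6067.416ms=9b +1011.236ms=3/2b
10) 7078.652ms=21/2b +144.462ms=3/14b
11) 7223.114ms=75/7b +144.462ms=3/14b
12) 7367.576ms=153/14b +144.462ms=3/14b
13) 7512.039ms=78/7b +144.462ms=3/14b
14) 7656.501ms=159/14b +144.462ms=3/14b
15) 7800.963ms=81/7b +144.462ms=3/14b
16) 7945.425ms=165/14b +144.462ms=3/14b
Σ=12b of 12 (89bpm 3/4) — PASS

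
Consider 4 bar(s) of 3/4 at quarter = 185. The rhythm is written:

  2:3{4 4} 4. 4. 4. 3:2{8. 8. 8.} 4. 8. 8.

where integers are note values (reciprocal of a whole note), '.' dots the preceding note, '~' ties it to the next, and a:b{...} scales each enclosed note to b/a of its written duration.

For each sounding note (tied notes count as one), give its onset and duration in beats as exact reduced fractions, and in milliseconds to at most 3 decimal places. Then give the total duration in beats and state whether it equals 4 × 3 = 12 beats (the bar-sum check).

1) 0.0ms=0b +486.486ms=3/2b
2) 486.486ms=3/2b +486.486ms=3/2b
3) 972.973ms=3b +486.486ms=3/2b
4) 1459.459ms=9/2b +486.486ms=3/2b
5) 1945.946ms=6b +486.486ms=3/2b
6) 2432.432ms=15/2b +162.162ms=1/2b
7) 2594.595ms=8b +162.162ms=1/2b
8) 2756.757ms=17/2b +162.162ms=1/2b
9) 2918.919ms=9b +486.486ms=3/2b
10) 3405.405ms=21/2b +243.243ms=3/4b
11) 3648.649ms=45/4b +243.243ms=3/4b
Σ=12b of 12 (185bpm 3/4) — PASS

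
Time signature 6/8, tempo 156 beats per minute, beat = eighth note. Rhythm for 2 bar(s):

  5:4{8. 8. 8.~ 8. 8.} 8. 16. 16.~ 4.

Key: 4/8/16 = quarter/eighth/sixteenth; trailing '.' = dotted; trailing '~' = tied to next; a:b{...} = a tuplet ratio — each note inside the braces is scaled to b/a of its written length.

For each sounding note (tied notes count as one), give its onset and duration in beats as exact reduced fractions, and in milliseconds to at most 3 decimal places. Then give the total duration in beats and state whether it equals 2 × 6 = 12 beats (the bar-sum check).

1) 0.0ms=0b +461.538ms=6/5b
2) 461.538ms=6/5b +461.538ms=6/5b
3) 923.077ms=12/5b +923.077ms=12/5b
4) 1846.154ms=24/5b +461.538ms=6/5b
5) 2307.692ms=6b +576.923ms=3/2b
6) 2884.615ms=15/2b +288.462ms=3/4b
7) 3173.077ms=33/4b +1442.308ms=15/4b
Σ=12b of 12 (156bpm 6/8) — PASS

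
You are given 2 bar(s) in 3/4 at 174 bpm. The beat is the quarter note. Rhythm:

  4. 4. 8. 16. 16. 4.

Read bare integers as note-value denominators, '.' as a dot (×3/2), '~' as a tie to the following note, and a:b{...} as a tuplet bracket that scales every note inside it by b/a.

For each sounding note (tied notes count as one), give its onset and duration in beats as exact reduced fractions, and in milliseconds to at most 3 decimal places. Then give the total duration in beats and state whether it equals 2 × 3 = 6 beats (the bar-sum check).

1) 0.0ms=0b +517.241ms=3/2b
2) 517.241ms=3/2b +517.241ms=3/2b
3) 1034.483ms=3b +258.621ms=3/4b
4) 1293.103ms=15/4b +129.31ms=3/8b
5) 1422.414ms=33/8b +129.31ms=3/8b
6) 1551.724ms=9/2b +517.241ms=3/2b
Σ=6b of 6 (174bpm 3/4) — PASS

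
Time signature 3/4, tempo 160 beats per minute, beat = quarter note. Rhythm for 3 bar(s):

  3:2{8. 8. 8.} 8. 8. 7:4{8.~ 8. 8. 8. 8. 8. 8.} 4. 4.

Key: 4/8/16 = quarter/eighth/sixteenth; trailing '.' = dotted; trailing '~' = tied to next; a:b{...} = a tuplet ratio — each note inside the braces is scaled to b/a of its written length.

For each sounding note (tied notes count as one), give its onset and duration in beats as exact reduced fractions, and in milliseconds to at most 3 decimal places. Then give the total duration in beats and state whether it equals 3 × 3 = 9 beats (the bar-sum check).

1) 0.0ms=0b +187.5ms=1/2b
2) 187.5ms=1/2b +187.5ms=1/2b
3) 375.0ms=1b +187.5ms=1/2b
4) 562.5ms=3/2b +281.25ms=3/4b
5) 843.75ms=9/4b +281.25ms=3/4b
6) 1125.0ms=3b +321.429ms=6/7b
7) 1446.429ms=27/7b +160.714ms=3/7b
8) 1607.143ms=30/7b +160.714ms=3/7b
9) 1767.857ms=33/7b +160.714ms=3/7b
10) 1928.571ms=36/7b +160.714ms=3/7b
11) 2089.286ms=39/7b +160.714ms=3/7b
12) 2250.0ms=6b +562.5ms=3/2b
13) 2812.5ms=15/2b +562.5ms=3/2b
Σ=9b of 9 (160bpm 3/4) — PASS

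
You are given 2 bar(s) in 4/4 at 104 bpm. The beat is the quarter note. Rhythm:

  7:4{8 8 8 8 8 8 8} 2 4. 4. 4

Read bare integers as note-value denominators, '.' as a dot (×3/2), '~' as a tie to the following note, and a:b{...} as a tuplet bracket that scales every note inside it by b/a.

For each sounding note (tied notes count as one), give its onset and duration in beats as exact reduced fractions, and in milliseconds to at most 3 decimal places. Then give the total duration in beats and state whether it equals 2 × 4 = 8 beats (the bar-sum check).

1) 0.0ms=0b +164.835ms=2/7b
2) 164.835ms=2/7b +164.835ms=2/7b
3) 329.67ms=4/7b +164.835ms=2/7b
4) 494.505ms=6/7b +164.835ms=2/7b
5) 659.341ms=8/7b +164.835ms=2/7b
6) 824.176ms=10/7b +164.835ms=2/7b
7) 989.011ms=12/7b +164.835ms=2/7b
8) 1153.846ms=2b +1153.846ms=2b
9) 2307.692ms=4b +865.385ms=3/2b
10) 3173.077ms=11/2b +865.385ms=3/2b
11) 4038.462ms=7b +576.923ms=1b
Σ=8b of 8 (104bpm 4/4) — PASS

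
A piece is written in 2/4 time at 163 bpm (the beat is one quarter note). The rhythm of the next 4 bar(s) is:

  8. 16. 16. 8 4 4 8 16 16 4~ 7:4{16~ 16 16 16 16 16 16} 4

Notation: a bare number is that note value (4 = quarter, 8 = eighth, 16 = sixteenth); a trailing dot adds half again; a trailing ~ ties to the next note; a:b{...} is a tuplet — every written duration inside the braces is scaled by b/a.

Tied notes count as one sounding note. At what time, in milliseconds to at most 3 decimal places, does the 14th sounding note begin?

note 14 onset = 47/7b = 2471.516ms

1. 0.0ms @ 0 + 276.074ms (3/4)
2. 276.074ms @ 3/4 + 138.037ms (3/8)
3. 414.11ms @ 9/8 + 138.037ms (3/8)
4. 552.147ms @ 3/2 + 184.049ms (1/2)
5. 736.196ms @ 2 + 368.098ms (1)
6. 1104.294ms @ 3 + 368.098ms (1)
7. 1472.393ms @ 4 + 184.049ms (1/2)
8. 1656.442ms @ 9/2 + 92.025ms (1/4)
9. 1748.466ms @ 19/4 + 92.025ms (1/4)
10. 1840.491ms @ 5 + 473.269ms (9/7)
11. 2313.76ms @ 44/7 + 52.585ms (1/7)
12. 2366.345ms @ 45/7 + 52.585ms (1/7)
13. 2418.931ms @ 46/7 + 52.585ms (1/7)
14. 2471.516ms @ 47/7 + 52.585ms (1/7)
15. 2524.102ms @ 48/7 + 52.585ms (1/7)
16. 2576.687ms @ 7 + 368.098ms (1)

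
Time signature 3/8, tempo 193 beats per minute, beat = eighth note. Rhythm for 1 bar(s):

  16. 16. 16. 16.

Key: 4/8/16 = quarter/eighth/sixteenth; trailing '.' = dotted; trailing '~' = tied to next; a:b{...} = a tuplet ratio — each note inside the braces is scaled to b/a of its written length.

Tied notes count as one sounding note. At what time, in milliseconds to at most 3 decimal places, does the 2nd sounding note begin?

note 2 onset = 3/4b = 233.161ms

1. 0.0ms @ 0 + 233.161ms (3/4)
2. 233.161ms @ 3/4 + 233.161ms (3/4)
3. 466.321ms @ 3/2 + 233.161ms (3/4)
4. 699.482ms @ 9/4 + 233.161ms (3/4)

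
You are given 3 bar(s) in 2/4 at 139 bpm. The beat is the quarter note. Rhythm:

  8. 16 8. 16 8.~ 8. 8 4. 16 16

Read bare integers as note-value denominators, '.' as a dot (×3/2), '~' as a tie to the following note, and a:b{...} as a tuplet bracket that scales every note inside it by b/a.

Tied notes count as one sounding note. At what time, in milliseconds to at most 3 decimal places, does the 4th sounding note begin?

1. 0.0ms @ 0 + 323.741ms (3/4)
2. 323.741ms @ 3/4 + 107.914ms (1/4)
3. 431.655ms @ 1 + 323.741ms (3/4)
4. 755.396ms @ 7/4 + 107.914ms (1/4)
5. 863.309ms @ 2 + 647.482ms (3/2)
6. 1510.791ms @ 7/2 + 215.827ms (1/2)
7. 1726.619ms @ 4 + 647.482ms (3/2)
8. 2374.101ms @ 11/2 + 107.914ms (1/4)
9. 2482.014ms @ 23/4 + 107.914ms (1/4)

note 4 onset = 7/4b = 755.396ms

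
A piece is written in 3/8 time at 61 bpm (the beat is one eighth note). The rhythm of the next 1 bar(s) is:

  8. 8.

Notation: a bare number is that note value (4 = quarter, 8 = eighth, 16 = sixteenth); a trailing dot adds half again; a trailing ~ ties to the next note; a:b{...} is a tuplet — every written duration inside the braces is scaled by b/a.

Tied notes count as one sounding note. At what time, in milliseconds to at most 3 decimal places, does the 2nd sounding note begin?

note 2 onset = 3/2b = 1475.41ms

1. 0.0ms @ 0 + 1475.41ms (3/2)
2. 1475.41ms @ 3/2 + 1475.41ms (3/2)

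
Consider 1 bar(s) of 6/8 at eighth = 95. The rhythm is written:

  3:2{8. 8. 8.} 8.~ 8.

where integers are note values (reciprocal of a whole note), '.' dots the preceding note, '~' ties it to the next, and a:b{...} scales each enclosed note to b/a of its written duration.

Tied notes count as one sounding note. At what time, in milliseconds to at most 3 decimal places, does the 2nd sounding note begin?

1. 0.0ms @ 0 + 631.579ms (1)
2. 631.579ms @ 1 + 631.579ms (1)
3. 1263.158ms @ 2 + 631.579ms (1)
4. 1894.737ms @ 3 + 1894.737ms (3)

note 2 onset = 1b = 631.579ms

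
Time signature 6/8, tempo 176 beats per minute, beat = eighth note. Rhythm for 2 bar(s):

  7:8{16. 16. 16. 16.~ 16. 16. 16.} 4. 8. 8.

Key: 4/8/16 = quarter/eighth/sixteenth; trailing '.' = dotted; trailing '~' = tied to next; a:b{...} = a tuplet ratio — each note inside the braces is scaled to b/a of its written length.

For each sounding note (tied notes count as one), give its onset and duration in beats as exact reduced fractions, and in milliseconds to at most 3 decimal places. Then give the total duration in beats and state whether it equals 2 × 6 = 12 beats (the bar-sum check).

1) 0.0ms=0b +292.208ms=6/7b
2) 292.208ms=6/7b +292.208ms=6/7b
3) 584.416ms=12/7b +292.208ms=6/7b
4) 876.623ms=18/7b +584.416ms=12/7b
5) 1461.039ms=30/7b +292.208ms=6/7b
6) 1753.247ms=36/7b +292.208ms=6/7b
7) 2045.455ms=6b +1022.727ms=3b
8) 3068.182ms=9b +511.364ms=3/2b
9) 3579.545ms=21/2b +511.364ms=3/2b
Σ=12b of 12 (176bpm 6/8) — PASS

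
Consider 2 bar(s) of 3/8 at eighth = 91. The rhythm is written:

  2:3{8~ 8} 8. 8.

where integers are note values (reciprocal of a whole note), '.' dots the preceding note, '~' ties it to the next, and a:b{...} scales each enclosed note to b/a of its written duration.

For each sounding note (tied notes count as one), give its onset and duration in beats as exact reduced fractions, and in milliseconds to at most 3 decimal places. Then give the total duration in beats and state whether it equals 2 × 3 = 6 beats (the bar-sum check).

1) 0.0ms=0b +1978.022ms=3b
2) 1978.022ms=3b +989.011ms=3/2b
3) 2967.033ms=9/2b +989.011ms=3/2b
Σ=6b of 6 (91bpm 3/8) — PASS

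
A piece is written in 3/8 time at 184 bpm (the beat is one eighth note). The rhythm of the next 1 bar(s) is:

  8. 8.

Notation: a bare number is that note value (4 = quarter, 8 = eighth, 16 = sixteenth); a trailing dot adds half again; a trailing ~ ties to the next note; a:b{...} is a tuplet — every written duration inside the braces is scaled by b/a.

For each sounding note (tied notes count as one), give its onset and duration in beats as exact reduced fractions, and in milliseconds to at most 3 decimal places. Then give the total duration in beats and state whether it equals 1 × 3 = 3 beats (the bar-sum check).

1) 0.0ms=0b +489.13ms=3/2b
2) 489.13ms=3/2b +489.13ms=3/2b
Σ=3b of 3 (184bpm 3/8) — PASS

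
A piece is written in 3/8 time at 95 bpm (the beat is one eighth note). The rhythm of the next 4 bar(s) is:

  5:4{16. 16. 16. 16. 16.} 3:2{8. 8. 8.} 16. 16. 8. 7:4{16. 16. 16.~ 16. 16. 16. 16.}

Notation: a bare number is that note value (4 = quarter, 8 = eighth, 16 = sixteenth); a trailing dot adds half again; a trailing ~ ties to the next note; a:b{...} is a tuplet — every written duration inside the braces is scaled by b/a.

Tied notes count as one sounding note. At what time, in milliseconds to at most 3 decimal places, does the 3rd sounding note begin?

1. 0.0ms @ 0 + 378.947ms (3/5)
2. 378.947ms @ 3/5 + 378.947ms (3/5)
3. 757.895ms @ 6/5 + 378.947ms (3/5)
4. 1136.842ms @ 9/5 + 378.947ms (3/5)
5. 1515.789ms @ 12/5 + 378.947ms (3/5)
6. 1894.737ms @ 3 + 631.579ms (1)
7. 2526.316ms @ 4 + 631.579ms (1)
8. 3157.895ms @ 5 + 631.579ms (1)
9. 3789.474ms @ 6 + 473.684ms (3/4)
10. 4263.158ms @ 27/4 + 473.684ms (3/4)
11. 4736.842ms @ 15/2 + 947.368ms (3/2)
12. 5684.211ms @ 9 + 270.677ms (3/7)
13. 5954.887ms @ 66/7 + 270.677ms (3/7)
14. 6225.564ms @ 69/7 + 541.353ms (6/7)
15. 6766.917ms @ 75/7 + 270.677ms (3/7)
16. 7037.594ms @ 78/7 + 270.677ms (3/7)
17. 7308.271ms @ 81/7 + 270.677ms (3/7)

note 3 onset = 6/5b = 757.895ms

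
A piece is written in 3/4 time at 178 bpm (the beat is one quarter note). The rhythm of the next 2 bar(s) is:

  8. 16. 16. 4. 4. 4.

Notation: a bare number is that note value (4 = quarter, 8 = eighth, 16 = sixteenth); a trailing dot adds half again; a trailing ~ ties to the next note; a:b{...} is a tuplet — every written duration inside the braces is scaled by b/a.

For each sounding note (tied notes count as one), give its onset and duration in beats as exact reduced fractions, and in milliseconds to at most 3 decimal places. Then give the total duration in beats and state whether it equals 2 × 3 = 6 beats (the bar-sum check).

1) 0.0ms=0b +252.809ms=3/4b
2) 252.809ms=3/4b +126.404ms=3/8b
3) 379.213ms=9/8b +126.404ms=3/8b
4) 505.618ms=3/2b +505.618ms=3/2b
5) 1011.236ms=3b +505.618ms=3/2b
6) 1516.854ms=9/2b +505.618ms=3/2b
Σ=6b of 6 (178bpm 3/4) — PASS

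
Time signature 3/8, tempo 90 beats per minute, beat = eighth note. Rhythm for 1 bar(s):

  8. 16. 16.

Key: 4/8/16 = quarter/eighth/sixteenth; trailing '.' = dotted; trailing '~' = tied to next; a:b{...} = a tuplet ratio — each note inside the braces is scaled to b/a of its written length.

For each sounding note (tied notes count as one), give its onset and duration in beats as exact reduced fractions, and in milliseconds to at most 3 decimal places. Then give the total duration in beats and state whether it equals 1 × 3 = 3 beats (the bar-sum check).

1) 0.0ms=0b +1000.0ms=3/2b
2) 1000.0ms=3/2b +500.0ms=3/4b
3) 1500.0ms=9/4b +500.0ms=3/4b
Σ=3b of 3 (90bpm 3/8) — PASS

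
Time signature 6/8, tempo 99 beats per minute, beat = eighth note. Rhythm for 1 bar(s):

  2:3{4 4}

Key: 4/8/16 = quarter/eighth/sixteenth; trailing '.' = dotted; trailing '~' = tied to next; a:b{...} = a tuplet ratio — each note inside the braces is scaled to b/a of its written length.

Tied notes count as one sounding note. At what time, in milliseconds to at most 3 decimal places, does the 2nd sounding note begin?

1. 0.0ms @ 0 + 1818.182ms (3)
2. 1818.182ms @ 3 + 1818.182ms (3)

note 2 onset = 3b = 1818.182ms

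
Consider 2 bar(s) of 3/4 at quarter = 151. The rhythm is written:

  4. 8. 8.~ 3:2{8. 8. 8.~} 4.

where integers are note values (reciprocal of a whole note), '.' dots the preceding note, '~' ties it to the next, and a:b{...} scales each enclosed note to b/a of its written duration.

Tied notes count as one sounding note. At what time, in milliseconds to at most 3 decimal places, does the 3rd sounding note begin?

note 3 onset = 9/4b = 894.04ms

1. 0.0ms @ 0 + 596.026ms (3/2)
2. 596.026ms @ 3/2 + 298.013ms (3/4)
3. 894.04ms @ 9/4 + 496.689ms (5/4)
4. 1390.728ms @ 7/2 + 198.675ms (1/2)
5. 1589.404ms @ 4 + 794.702ms (2)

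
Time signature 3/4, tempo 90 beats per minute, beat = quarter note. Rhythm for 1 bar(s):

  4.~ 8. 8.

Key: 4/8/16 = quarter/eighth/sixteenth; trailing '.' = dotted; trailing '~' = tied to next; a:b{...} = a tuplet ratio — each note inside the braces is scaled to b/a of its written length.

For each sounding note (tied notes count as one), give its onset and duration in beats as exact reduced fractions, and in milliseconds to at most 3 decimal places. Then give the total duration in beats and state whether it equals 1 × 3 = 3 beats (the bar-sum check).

1) 0.0ms=0b +1500.0ms=9/4b
2) 1500.0ms=9/4b +500.0ms=3/4b
Σ=3b of 3 (90bpm 3/4) — PASS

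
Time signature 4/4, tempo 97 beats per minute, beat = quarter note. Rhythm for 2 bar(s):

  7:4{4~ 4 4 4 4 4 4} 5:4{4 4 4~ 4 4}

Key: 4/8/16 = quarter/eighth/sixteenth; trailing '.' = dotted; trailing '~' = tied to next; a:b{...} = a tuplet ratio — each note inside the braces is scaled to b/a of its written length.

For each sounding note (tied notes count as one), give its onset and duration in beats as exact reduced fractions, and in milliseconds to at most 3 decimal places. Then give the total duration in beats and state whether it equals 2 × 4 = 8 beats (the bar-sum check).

1) 0.0ms=0b +706.922ms=8/7b
2) 706.922ms=8/7b +353.461ms=4/7b
3) 1060.383ms=12/7b +353.461ms=4/7b
4) 1413.844ms=16/7b +353.461ms=4/7b
5) 1767.305ms=20/7b +353.461ms=4/7b
6) 2120.766ms=24/7b +353.461ms=4/7b
7) 2474.227ms=4b +494.845ms=4/5b
8) 2969.072ms=24/5b +494.845ms=4/5b
9) 3463.918ms=28/5b +989.691ms=8/5b
10) 4453.608ms=36/5b +494.845ms=4/5b
Σ=8b of 8 (97bpm 4/4) — PASS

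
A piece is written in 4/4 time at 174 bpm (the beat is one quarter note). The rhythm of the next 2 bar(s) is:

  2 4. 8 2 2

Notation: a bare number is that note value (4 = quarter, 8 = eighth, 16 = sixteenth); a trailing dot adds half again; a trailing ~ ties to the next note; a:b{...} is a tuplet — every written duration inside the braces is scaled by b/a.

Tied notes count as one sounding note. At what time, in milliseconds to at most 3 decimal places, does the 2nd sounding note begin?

1. 0.0ms @ 0 + 689.655ms (2)
2. 689.655ms @ 2 + 517.241ms (3/2)
3. 1206.897ms @ 7/2 + 172.414ms (1/2)
4. 1379.31ms @ 4 + 689.655ms (2)
5. 2068.966ms @ 6 + 689.655ms (2)

note 2 onset = 2b = 689.655ms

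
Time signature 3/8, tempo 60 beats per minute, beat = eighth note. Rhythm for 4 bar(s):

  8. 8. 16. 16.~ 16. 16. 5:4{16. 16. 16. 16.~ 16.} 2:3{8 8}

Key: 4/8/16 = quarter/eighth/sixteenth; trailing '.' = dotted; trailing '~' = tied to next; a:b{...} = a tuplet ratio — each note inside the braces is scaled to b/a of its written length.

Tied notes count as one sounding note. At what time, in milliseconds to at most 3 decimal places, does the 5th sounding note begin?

1. 0.0ms @ 0 + 1500.0ms (3/2)
2. 1500.0ms @ 3/2 + 1500.0ms (3/2)
3. 3000.0ms @ 3 + 750.0ms (3/4)
4. 3750.0ms @ 15/4 + 1500.0ms (3/2)
5. 5250.0ms @ 21/4 + 750.0ms (3/4)
6. 6000.0ms @ 6 + 600.0ms (3/5)
7. 6600.0ms @ 33/5 + 600.0ms (3/5)
8. 7200.0ms @ 36/5 + 600.0ms (3/5)
9. 7800.0ms @ 39/5 + 1200.0ms (6/5)
10. 9000.0ms @ 9 + 1500.0ms (3/2)
11. 10500.0ms @ 21/2 + 1500.0ms (3/2)

note 5 onset = 21/4b = 5250.0ms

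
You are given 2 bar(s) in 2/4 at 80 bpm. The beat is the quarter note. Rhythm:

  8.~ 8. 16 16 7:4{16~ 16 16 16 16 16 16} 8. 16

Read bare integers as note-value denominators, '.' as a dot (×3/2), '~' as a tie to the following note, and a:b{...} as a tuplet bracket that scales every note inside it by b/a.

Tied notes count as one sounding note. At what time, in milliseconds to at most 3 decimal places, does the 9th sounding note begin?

note 9 onset = 20/7b = 2142.857ms

1. 0.0ms @ 0 + 1125.0ms (3/2)
2. 1125.0ms @ 3/2 + 187.5ms (1/4)
3. 1312.5ms @ 7/4 + 187.5ms (1/4)
4. 1500.0ms @ 2 + 214.286ms (2/7)
5. 1714.286ms @ 16/7 + 107.143ms (1/7)
6. 1821.429ms @ 17/7 + 107.143ms (1/7)
7. 1928.571ms @ 18/7 + 107.143ms (1/7)
8. 2035.714ms @ 19/7 + 107.143ms (1/7)
9. 2142.857ms @ 20/7 + 107.143ms (1/7)
10. 2250.0ms @ 3 + 562.5ms (3/4)
11. 2812.5ms @ 15/4 + 187.5ms (1/4)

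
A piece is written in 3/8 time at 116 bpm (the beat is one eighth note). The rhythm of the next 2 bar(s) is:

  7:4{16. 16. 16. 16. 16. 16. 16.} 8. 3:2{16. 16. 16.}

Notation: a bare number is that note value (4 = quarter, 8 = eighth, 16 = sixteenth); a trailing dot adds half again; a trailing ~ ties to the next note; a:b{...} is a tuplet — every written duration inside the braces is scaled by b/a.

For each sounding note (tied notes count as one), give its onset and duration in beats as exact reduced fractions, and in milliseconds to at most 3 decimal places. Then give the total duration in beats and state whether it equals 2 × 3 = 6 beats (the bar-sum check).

1) 0.0ms=0b +221.675ms=3/7b
2) 221.675ms=3/7b +221.675ms=3/7b
3) 443.35ms=6/7b +221.675ms=3/7b
4) 665.025ms=9/7b +221.675ms=3/7b
5) 886.7ms=12/7b +221.675ms=3/7b
6) 1108.374ms=15/7b +221.675ms=3/7b
7) 1330.049ms=18/7b +221.675ms=3/7b
8) 1551.724ms=3b +775.862ms=3/2b
9) 2327.586ms=9/2b +258.621ms=1/2b
10) 2586.207ms=5b +258.621ms=1/2b
11) 2844.828ms=11/2b +258.621ms=1/2b
Σ=6b of 6 (116bpm 3/8) — PASS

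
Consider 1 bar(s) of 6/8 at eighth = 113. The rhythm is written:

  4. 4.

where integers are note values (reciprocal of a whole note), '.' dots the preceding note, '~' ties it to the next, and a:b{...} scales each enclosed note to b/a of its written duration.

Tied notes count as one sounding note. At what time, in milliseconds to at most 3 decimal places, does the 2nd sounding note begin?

note 2 onset = 3b = 1592.92ms

1. 0.0ms @ 0 + 1592.92ms (3)
2. 1592.92ms @ 3 + 1592.92ms (3)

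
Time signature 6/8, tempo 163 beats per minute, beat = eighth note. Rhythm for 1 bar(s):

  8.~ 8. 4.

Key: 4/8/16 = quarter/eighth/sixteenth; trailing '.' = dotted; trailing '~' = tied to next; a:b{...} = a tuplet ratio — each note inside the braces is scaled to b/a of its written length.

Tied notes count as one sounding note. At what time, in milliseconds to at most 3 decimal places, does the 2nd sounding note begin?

note 2 onset = 3b = 1104.294ms

1. 0.0ms @ 0 + 1104.294ms (3)
2. 1104.294ms @ 3 + 1104.294ms (3)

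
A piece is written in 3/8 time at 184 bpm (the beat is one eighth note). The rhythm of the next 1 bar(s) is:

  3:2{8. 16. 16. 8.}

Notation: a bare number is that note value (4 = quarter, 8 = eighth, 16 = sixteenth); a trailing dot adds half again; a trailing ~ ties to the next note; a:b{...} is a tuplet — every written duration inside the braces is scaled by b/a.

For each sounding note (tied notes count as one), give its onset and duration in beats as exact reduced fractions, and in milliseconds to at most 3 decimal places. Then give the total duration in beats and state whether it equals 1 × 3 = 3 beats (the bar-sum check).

1) 0.0ms=0b +326.087ms=1b
2) 326.087ms=1b +163.043ms=1/2b
3) 489.13ms=3/2b +163.043ms=1/2b
4) 652.174ms=2b +326.087ms=1b
Σ=3b of 3 (184bpm 3/8) — PASS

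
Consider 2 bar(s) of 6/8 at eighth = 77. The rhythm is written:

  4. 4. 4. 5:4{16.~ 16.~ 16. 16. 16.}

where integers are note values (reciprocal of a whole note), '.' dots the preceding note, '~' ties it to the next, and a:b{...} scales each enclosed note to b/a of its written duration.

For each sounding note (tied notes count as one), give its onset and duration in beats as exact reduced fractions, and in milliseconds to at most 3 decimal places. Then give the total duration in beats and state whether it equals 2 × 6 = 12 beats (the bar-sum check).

1) 0.0ms=0b +2337.662ms=3b
2) 2337.662ms=3b +2337.662ms=3b
3) 4675.325ms=6b +2337.662ms=3b
4) 7012.987ms=9b +1402.597ms=9/5b
5) 8415.584ms=54/5b +467.532ms=3/5b
6) 8883.117ms=57/5b +467.532ms=3/5b
Σ=12b of 12 (77bpm 6/8) — PASS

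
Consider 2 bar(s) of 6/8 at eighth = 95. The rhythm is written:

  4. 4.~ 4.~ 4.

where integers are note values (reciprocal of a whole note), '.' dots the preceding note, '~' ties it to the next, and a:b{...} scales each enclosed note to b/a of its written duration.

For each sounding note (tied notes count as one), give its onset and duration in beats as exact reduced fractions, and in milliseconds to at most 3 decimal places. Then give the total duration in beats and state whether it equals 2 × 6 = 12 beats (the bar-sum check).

1) 0.0ms=0b +1894.737ms=3b
2) 1894.737ms=3b +5684.211ms=9b
Σ=12b of 12 (95bpm 6/8) — PASS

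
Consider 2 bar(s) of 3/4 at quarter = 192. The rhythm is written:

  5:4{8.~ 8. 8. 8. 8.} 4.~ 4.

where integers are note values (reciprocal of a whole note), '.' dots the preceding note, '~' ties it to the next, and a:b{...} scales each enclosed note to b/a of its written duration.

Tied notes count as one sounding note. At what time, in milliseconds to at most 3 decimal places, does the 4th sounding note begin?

1. 0.0ms @ 0 + 375.0ms (6/5)
2. 375.0ms @ 6/5 + 187.5ms (3/5)
3. 562.5ms @ 9/5 + 187.5ms (3/5)
4. 750.0ms @ 12/5 + 187.5ms (3/5)
5. 937.5ms @ 3 + 937.5ms (3)

note 4 onset = 12/5b = 750.0ms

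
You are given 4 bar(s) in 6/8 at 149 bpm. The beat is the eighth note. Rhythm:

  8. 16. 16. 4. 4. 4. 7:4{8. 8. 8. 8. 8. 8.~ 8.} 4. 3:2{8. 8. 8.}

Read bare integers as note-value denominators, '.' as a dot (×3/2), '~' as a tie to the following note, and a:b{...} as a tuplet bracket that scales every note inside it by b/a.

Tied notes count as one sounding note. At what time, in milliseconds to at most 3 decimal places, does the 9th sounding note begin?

note 9 onset = 96/7b = 5522.531ms

1. 0.0ms @ 0 + 604.027ms (3/2)
2. 604.027ms @ 3/2 + 302.013ms (3/4)
3. 906.04ms @ 9/4 + 302.013ms (3/4)
4. 1208.054ms @ 3 + 1208.054ms (3)
5. 2416.107ms @ 6 + 1208.054ms (3)
6. 3624.161ms @ 9 + 1208.054ms (3)
7. 4832.215ms @ 12 + 345.158ms (6/7)
8. 5177.373ms @ 90/7 + 345.158ms (6/7)
9. 5522.531ms @ 96/7 + 345.158ms (6/7)
10. 5867.689ms @ 102/7 + 345.158ms (6/7)
11. 6212.848ms @ 108/7 + 345.158ms (6/7)
12. 6558.006ms @ 114/7 + 690.316ms (12/7)
13. 7248.322ms @ 18 + 1208.054ms (3)
14. 8456.376ms @ 21 + 402.685ms (1)
15. 8859.06ms @ 22 + 402.685ms (1)
16. 9261.745ms @ 23 + 402.685ms (1)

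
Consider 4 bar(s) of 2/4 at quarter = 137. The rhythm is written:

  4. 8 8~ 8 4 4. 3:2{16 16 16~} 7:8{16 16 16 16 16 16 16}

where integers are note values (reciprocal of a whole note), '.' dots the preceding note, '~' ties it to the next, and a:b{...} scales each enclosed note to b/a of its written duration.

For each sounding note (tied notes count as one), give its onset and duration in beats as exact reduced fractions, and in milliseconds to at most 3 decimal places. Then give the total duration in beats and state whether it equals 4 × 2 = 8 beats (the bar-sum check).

1) 0.0ms=0b +656.934ms=3/2b
2) 656.934ms=3/2b +218.978ms=1/2b
3) 875.912ms=2b +437.956ms=1b
4) 1313.869ms=3b +437.956ms=1b
5) 1751.825ms=4b +656.934ms=3/2b
6) 2408.759ms=11/2b +72.993ms=1/6b
7) 2481.752ms=17/3b +72.993ms=1/6b
8) 2554.745ms=35/6b +198.123ms=19/42b
9) 2752.868ms=44/7b +125.13ms=2/7b
10) 2877.998ms=46/7b +125.13ms=2/7b
11) 3003.128ms=48/7b +125.13ms=2/7b
12) 3128.259ms=50/7b +125.13ms=2/7b
13) 3253.389ms=52/7b +125.13ms=2/7b
14) 3378.519ms=54/7b +125.13ms=2/7b
Σ=8b of 8 (137bpm 2/4) — PASS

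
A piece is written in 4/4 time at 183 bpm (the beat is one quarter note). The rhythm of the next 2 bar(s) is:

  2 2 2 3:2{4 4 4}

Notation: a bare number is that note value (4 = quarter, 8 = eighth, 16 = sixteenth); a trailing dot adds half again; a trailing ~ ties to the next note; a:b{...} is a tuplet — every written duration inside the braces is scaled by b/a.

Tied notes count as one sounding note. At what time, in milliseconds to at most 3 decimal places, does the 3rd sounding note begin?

1. 0.0ms @ 0 + 655.738ms (2)
2. 655.738ms @ 2 + 655.738ms (2)
3. 1311.475ms @ 4 + 655.738ms (2)
4. 1967.213ms @ 6 + 218.579ms (2/3)
5. 2185.792ms @ 20/3 + 218.579ms (2/3)
6. 2404.372ms @ 22/3 + 218.579ms (2/3)

note 3 onset = 4b = 1311.475ms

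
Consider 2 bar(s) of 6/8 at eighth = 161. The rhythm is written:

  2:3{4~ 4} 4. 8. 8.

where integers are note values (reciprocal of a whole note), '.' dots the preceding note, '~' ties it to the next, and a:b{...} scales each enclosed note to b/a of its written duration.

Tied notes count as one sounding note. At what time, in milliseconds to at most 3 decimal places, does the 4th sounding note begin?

1. 0.0ms @ 0 + 2236.025ms (6)
2. 2236.025ms @ 6 + 1118.012ms (3)
3. 3354.037ms @ 9 + 559.006ms (3/2)
4. 3913.043ms @ 21/2 + 559.006ms (3/2)

note 4 onset = 21/2b = 3913.043ms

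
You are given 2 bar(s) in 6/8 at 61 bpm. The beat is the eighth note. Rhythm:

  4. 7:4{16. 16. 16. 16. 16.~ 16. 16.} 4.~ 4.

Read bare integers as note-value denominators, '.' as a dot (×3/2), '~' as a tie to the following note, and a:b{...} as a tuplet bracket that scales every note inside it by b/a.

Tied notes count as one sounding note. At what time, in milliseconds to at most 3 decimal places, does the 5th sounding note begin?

note 5 onset = 30/7b = 4215.457ms

1. 0.0ms @ 0 + 2950.82ms (3)
2. 2950.82ms @ 3 + 421.546ms (3/7)
3. 3372.365ms @ 24/7 + 421.546ms (3/7)
4. 3793.911ms @ 27/7 + 421.546ms (3/7)
5. 4215.457ms @ 30/7 + 421.546ms (3/7)
6. 4637.002ms @ 33/7 + 843.091ms (6/7)
7. 5480.094ms @ 39/7 + 421.546ms (3/7)
8. 5901.639ms @ 6 + 5901.639ms (6)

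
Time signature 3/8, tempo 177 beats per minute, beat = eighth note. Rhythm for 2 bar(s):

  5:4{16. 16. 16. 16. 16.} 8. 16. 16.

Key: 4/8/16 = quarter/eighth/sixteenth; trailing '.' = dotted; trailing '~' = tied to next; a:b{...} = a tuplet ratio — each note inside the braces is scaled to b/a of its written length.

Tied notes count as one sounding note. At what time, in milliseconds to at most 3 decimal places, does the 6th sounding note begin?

1. 0.0ms @ 0 + 203.39ms (3/5)
2. 203.39ms @ 3/5 + 203.39ms (3/5)
3. 406.78ms @ 6/5 + 203.39ms (3/5)
4. 610.169ms @ 9/5 + 203.39ms (3/5)
5. 813.559ms @ 12/5 + 203.39ms (3/5)
6. 1016.949ms @ 3 + 508.475ms (3/2)
7. 1525.424ms @ 9/2 + 254.237ms (3/4)
8. 1779.661ms @ 21/4 + 254.237ms (3/4)

note 6 onset = 3b = 1016.949ms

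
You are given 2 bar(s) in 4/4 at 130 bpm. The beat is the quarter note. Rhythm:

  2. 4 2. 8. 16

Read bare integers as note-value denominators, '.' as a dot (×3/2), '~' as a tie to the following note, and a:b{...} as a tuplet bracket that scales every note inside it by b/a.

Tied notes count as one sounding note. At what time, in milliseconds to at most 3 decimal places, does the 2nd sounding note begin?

1. 0.0ms @ 0 + 1384.615ms (3)
2. 1384.615ms @ 3 + 461.538ms (1)
3. 1846.154ms @ 4 + 1384.615ms (3)
4. 3230.769ms @ 7 + 346.154ms (3/4)
5. 3576.923ms @ 31/4 + 115.385ms (1/4)

note 2 onset = 3b = 1384.615ms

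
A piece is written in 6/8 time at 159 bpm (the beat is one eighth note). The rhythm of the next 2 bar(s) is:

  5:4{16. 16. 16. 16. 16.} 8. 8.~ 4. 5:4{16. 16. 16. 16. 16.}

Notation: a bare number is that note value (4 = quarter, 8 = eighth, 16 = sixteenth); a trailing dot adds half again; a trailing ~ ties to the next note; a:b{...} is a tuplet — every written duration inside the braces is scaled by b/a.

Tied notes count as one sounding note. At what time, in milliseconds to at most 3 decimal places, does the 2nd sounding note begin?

1. 0.0ms @ 0 + 226.415ms (3/5)
2. 226.415ms @ 3/5 + 226.415ms (3/5)
3. 452.83ms @ 6/5 + 226.415ms (3/5)
4. 679.245ms @ 9/5 + 226.415ms (3/5)
5. 905.66ms @ 12/5 + 226.415ms (3/5)
6. 1132.075ms @ 3 + 566.038ms (3/2)
7. 1698.113ms @ 9/2 + 1698.113ms (9/2)
8. 3396.226ms @ 9 + 226.415ms (3/5)
9. 3622.642ms @ 48/5 + 226.415ms (3/5)
10. 3849.057ms @ 51/5 + 226.415ms (3/5)
11. 4075.472ms @ 54/5 + 226.415ms (3/5)
12. 4301.887ms @ 57/5 + 226.415ms (3/5)

note 2 onset = 3/5b = 226.415ms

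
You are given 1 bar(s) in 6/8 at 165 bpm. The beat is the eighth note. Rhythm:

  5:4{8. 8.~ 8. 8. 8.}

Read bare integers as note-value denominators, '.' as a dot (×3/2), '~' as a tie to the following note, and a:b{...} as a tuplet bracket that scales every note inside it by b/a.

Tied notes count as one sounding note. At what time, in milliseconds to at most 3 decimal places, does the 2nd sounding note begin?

note 2 onset = 6/5b = 436.364ms

1. 0.0ms @ 0 + 436.364ms (6/5)
2. 436.364ms @ 6/5 + 872.727ms (12/5)
3. 1309.091ms @ 18/5 + 436.364ms (6/5)
4. 1745.455ms @ 24/5 + 436.364ms (6/5)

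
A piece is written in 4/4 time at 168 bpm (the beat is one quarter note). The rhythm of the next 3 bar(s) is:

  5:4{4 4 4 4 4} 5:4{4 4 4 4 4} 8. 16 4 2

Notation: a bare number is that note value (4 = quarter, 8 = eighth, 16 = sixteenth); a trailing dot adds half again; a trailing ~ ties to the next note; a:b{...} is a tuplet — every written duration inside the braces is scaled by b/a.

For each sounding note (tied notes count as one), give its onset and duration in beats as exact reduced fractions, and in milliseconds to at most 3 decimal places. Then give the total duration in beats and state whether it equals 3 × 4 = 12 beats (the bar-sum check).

1) 0.0ms=0b +285.714ms=4/5b
2) 285.714ms=4/5b +285.714ms=4/5b
3) 571.429ms=8/5b +285.714ms=4/5b
4) 857.143ms=12/5b +285.714ms=4/5b
5) 1142.857ms=16/5b +285.714ms=4/5b
6) 1428.571ms=4b +285.714ms=4/5b
7) 1714.286ms=24/5b +285.714ms=4/5b
8) 2000.0ms=28/5b +285.714ms=4/5b
9) 2285.714ms=32/5b +285.714ms=4/5b
10) 2571.429ms=36/5b +285.714ms=4/5b
11) 2857.143ms=8b +267.857ms=3/4b
12) 3125.0ms=35/4b +89.286ms=1/4b
13) 3214.286ms=9b +357.143ms=1b
14) 3571.429ms=10b +714.286ms=2b
Σ=12b of 12 (168bpm 4/4) — PASS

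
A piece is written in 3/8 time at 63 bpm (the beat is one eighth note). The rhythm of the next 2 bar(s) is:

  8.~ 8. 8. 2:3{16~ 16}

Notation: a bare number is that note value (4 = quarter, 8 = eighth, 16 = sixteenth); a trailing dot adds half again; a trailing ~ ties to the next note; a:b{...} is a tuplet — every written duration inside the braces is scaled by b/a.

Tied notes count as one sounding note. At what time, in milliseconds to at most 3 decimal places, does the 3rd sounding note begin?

1. 0.0ms @ 0 + 2857.143ms (3)
2. 2857.143ms @ 3 + 1428.571ms (3/2)
3. 4285.714ms @ 9/2 + 1428.571ms (3/2)

note 3 onset = 9/2b = 4285.714ms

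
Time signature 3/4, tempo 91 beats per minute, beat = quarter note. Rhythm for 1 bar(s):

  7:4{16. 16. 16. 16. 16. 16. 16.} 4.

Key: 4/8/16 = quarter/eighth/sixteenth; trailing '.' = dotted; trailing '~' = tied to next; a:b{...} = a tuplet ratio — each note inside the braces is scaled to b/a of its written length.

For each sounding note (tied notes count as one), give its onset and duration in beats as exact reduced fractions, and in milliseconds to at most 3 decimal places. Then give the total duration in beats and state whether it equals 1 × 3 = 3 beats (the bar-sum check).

1) 0.0ms=0b +141.287ms=3/14b
2) 141.287ms=3/14b +141.287ms=3/14b
3) 282.575ms=3/7b +141.287ms=3/14b
4) 423.862ms=9/14b +141.287ms=3/14b
5) 565.149ms=6/7b +141.287ms=3/14b
6) 706.436ms=15/14b +141.287ms=3/14b
7) 847.724ms=9/7b +141.287ms=3/14b
8) 989.011ms=3/2b +989.011ms=3/2b
Σ=3b of 3 (91bpm 3/4) — PASS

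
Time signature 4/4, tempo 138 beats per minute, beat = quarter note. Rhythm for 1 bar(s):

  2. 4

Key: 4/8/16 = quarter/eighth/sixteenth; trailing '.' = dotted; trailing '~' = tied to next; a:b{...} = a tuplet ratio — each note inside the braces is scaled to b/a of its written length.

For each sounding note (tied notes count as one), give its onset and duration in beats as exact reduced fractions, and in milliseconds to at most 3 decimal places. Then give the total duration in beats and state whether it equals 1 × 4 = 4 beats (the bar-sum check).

1) 0.0ms=0b +1304.348ms=3b
2) 1304.348ms=3b +434.783ms=1b
Σ=4b of 4 (138bpm 4/4) — PASS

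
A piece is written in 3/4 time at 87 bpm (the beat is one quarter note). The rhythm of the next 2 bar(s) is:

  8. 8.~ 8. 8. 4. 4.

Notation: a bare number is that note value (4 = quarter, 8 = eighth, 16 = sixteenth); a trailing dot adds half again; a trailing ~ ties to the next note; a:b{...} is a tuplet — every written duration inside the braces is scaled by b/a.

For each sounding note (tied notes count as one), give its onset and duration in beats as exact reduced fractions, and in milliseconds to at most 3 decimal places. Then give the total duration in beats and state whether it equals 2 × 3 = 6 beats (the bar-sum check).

1) 0.0ms=0b +517.241ms=3/4b
2) 517.241ms=3/4b +1034.483ms=3/2b
3) 1551.724ms=9/4b +517.241ms=3/4b
4) 2068.966ms=3b +1034.483ms=3/2b
5) 3103.448ms=9/2b +1034.483ms=3/2b
Σ=6b of 6 (87bpm 3/4) — PASS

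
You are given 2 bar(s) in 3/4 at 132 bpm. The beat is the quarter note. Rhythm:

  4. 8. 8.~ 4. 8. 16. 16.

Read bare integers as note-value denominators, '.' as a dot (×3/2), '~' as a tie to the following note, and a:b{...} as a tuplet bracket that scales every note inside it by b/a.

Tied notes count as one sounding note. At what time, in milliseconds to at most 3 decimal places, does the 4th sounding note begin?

1. 0.0ms @ 0 + 681.818ms (3/2)
2. 681.818ms @ 3/2 + 340.909ms (3/4)
3. 1022.727ms @ 9/4 + 1022.727ms (9/4)
4. 2045.455ms @ 9/2 + 340.909ms (3/4)
5. 2386.364ms @ 21/4 + 170.455ms (3/8)
6. 2556.818ms @ 45/8 + 170.455ms (3/8)

note 4 onset = 9/2b = 2045.455ms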